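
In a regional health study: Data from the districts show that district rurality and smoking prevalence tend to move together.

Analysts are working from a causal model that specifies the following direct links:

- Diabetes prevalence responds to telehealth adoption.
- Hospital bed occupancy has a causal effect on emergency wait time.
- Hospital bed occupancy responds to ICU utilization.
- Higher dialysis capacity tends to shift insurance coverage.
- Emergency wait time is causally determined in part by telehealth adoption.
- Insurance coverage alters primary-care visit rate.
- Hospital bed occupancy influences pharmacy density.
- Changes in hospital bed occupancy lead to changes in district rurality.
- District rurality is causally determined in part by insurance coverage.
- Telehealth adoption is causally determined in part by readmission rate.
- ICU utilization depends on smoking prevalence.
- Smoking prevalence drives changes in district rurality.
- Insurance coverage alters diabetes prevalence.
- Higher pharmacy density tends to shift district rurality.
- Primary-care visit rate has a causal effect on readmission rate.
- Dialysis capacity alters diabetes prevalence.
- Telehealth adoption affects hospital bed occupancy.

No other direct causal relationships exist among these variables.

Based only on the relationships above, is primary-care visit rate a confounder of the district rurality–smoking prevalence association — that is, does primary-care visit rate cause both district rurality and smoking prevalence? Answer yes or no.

no

Primary-care visit rate has no stated causal path to smoking prevalence. A confounder must cause both variables, so primary-care visit rate does not qualify.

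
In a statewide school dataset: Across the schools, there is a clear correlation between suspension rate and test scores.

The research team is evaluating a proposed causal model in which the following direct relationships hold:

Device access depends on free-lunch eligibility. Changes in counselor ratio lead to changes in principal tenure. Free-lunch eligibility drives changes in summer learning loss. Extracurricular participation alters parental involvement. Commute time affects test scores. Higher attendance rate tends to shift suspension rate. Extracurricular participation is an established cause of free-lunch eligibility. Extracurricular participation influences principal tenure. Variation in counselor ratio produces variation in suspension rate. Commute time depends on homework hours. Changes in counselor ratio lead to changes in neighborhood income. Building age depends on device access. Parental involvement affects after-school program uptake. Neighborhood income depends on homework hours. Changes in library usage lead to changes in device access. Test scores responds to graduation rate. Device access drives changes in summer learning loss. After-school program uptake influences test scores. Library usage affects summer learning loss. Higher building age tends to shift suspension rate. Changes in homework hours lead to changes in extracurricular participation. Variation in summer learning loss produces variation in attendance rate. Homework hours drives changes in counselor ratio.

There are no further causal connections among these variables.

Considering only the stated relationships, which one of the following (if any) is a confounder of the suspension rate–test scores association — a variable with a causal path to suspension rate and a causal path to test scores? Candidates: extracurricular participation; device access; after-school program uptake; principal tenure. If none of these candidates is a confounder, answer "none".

Extracurricular participation causes suspension rate (extracurricular participation → free-lunch eligibility → device access → building age → suspension rate) and also causes test scores (extracurricular participation → parental involvement → after-school program uptake → test scores); it is a common cause of both.
Each of the other candidates lacks a causal path to at least one of suspension rate and test scores, so they do not confound the relationship.

extracurricular participation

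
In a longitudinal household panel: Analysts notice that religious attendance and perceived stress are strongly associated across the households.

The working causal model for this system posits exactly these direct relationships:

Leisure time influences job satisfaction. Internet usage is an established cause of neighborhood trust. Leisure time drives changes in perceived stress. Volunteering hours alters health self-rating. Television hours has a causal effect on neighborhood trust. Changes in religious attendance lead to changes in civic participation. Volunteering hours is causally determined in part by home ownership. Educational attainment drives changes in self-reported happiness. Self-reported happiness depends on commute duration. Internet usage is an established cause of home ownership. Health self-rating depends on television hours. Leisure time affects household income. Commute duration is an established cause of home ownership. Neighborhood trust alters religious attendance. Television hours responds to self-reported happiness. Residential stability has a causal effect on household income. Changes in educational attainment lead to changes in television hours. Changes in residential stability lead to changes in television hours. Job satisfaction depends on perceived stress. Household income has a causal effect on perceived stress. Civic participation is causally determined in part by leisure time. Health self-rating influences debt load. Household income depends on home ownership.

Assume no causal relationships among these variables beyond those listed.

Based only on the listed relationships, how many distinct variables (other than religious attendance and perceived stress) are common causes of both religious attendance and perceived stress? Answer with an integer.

The common causes are: commute duration (to religious attendance via commute duration → self-reported happiness → television hours → neighborhood trust → religious attendance; to perceived stress via commute duration → home ownership → household income → perceived stress); internet usage (to religious attendance via internet usage → neighborhood trust → religious attendance; to perceived stress via internet usage → home ownership → household income → perceived stress); residential stability (to religious attendance via residential stability → television hours → neighborhood trust → religious attendance; to perceived stress via residential stability → household income → perceived stress).
Every other variable lacks a causal path to at least one of religious attendance and perceived stress.

3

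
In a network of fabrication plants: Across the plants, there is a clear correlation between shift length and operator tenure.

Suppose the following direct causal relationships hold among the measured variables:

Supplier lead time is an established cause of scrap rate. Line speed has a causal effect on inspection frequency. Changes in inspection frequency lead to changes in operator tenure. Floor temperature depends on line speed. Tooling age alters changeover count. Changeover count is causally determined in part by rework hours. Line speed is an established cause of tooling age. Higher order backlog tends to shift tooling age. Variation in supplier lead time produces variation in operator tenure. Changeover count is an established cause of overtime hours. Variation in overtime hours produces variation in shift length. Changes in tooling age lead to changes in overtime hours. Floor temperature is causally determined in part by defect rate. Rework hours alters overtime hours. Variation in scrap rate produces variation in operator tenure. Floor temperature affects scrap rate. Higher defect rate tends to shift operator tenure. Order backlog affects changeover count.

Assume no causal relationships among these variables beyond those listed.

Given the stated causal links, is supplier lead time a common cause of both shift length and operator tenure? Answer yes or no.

no

Supplier lead time has no stated causal path to shift length. A confounder must cause both variables, so supplier lead time does not qualify.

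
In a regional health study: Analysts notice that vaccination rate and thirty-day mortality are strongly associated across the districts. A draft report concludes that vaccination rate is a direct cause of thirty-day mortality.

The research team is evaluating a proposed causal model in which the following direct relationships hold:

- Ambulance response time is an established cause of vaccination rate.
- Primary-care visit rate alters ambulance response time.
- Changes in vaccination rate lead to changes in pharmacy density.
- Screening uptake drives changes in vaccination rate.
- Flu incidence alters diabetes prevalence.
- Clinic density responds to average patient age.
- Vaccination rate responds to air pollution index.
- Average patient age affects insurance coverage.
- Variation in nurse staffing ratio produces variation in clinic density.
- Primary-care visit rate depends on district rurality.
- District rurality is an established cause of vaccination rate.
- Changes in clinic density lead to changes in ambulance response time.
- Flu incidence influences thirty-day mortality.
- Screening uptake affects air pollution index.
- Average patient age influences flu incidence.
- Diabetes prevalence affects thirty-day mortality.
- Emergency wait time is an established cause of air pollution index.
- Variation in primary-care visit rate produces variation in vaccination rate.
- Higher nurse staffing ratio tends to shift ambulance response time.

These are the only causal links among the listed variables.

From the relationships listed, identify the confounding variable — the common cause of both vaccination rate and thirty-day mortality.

average patient age

Average patient age has a causal path to vaccination rate (average patient age → clinic density → ambulance response time → vaccination rate) and a separate causal path to thirty-day mortality (average patient age → flu incidence → thirty-day mortality), so it is a common cause of both.
No stated relationship gives vaccination rate a causal route to thirty-day mortality, so the correlation is explained by the shared upstream cause rather than a direct effect.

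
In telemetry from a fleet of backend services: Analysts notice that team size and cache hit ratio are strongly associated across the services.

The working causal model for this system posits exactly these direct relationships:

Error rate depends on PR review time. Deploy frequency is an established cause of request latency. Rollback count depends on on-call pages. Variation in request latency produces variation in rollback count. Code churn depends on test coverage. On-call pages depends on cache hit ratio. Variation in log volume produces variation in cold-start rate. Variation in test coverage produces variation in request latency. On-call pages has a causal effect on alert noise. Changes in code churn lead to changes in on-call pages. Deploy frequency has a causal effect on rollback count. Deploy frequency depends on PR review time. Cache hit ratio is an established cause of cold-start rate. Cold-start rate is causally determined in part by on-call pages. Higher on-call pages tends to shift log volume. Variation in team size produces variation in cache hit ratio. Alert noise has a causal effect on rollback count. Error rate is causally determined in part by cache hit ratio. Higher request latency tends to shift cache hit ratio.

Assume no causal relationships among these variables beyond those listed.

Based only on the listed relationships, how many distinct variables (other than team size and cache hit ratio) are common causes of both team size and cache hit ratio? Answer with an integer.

0

No listed variable has a causal path to both team size and cache hit ratio, so there are no common causes.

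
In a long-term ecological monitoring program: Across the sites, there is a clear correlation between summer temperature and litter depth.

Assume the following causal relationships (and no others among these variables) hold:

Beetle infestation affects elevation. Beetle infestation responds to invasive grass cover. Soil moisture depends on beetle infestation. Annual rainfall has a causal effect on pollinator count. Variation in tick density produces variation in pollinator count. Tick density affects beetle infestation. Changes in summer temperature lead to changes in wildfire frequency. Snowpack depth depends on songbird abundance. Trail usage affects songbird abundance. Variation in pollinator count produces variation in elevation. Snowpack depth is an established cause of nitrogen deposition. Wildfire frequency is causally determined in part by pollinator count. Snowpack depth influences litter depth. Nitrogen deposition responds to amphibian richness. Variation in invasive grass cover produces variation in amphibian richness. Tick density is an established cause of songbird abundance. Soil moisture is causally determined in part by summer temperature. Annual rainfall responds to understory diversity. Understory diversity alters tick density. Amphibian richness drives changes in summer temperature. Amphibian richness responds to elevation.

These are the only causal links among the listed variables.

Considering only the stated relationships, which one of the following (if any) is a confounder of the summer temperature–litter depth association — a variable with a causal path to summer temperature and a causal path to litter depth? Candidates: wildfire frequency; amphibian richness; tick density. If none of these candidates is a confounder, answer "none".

tick density

Tick density causes summer temperature (tick density → pollinator count → elevation → amphibian richness → summer temperature) and also causes litter depth (tick density → songbird abundance → snowpack depth → litter depth); it is a common cause of both.
Each of the other candidates lacks a causal path to at least one of summer temperature and litter depth, so they do not confound the relationship.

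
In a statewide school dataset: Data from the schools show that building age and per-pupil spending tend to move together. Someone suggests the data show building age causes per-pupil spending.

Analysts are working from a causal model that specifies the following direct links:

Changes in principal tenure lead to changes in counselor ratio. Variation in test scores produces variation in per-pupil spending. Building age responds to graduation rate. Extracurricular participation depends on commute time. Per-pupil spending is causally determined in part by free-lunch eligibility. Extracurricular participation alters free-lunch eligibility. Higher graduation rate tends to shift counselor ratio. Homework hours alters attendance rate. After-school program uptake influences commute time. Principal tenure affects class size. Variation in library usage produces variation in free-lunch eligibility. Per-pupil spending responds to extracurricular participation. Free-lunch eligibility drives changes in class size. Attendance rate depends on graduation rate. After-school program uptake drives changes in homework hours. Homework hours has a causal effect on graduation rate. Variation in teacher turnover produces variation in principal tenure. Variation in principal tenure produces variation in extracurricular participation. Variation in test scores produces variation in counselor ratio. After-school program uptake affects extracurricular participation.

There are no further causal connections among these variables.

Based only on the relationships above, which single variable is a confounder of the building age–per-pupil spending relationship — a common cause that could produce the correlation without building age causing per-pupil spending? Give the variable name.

after-school program uptake

After-school program uptake has a causal path to building age (after-school program uptake → homework hours → graduation rate → building age) and a separate causal path to per-pupil spending (after-school program uptake → extracurricular participation → per-pupil spending), so it is a common cause of both.
No stated relationship gives building age a causal route to per-pupil spending, so the correlation is explained by the shared upstream cause rather than a direct effect.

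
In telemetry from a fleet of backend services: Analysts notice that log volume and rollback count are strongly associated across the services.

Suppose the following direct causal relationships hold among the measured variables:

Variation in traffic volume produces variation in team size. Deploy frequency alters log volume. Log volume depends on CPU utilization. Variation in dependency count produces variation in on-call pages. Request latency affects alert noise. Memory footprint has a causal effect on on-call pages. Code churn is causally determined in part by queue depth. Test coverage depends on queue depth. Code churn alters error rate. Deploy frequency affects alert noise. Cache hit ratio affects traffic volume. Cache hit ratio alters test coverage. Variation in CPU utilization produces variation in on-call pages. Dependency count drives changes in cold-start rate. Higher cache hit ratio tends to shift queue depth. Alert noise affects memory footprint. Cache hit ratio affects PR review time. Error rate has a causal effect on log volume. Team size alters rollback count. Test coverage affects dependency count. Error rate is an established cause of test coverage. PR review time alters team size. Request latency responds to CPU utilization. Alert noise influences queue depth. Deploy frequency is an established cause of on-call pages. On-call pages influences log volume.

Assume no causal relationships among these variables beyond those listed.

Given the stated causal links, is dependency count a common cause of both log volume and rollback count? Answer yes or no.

Dependency count has no stated causal path to rollback count. A confounder must cause both variables, so dependency count does not qualify.

no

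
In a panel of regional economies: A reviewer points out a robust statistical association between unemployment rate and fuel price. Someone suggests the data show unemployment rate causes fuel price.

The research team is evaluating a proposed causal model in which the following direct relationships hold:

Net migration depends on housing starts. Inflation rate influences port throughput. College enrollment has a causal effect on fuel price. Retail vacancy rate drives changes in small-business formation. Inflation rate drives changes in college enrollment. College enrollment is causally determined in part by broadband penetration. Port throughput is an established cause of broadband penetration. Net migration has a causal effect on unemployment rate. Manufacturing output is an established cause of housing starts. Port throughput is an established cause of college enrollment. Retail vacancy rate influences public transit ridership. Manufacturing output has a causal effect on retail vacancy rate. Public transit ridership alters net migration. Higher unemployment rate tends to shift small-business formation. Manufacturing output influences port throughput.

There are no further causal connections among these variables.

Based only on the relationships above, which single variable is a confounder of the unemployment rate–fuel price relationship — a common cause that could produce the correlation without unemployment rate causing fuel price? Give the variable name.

Manufacturing output has a causal path to unemployment rate (manufacturing output → housing starts → net migration → unemployment rate) and a separate causal path to fuel price (manufacturing output → port throughput → college enrollment → fuel price), so it is a common cause of both.
No stated relationship gives unemployment rate a causal route to fuel price, so the correlation is explained by the shared upstream cause rather than a direct effect.

manufacturing output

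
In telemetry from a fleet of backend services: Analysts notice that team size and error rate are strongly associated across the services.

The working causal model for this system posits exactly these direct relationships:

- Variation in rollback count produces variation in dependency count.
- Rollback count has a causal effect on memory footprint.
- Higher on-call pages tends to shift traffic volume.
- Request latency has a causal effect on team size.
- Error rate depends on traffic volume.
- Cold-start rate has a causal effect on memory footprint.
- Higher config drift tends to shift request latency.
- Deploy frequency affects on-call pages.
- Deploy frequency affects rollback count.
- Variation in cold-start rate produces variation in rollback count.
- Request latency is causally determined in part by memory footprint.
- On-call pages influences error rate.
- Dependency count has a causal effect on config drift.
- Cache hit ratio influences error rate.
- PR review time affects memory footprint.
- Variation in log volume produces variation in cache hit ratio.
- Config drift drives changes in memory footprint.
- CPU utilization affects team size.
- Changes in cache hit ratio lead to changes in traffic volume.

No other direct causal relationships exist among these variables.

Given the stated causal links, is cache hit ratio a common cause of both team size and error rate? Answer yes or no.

no

Cache hit ratio has no stated causal path to team size. A confounder must cause both variables, so cache hit ratio does not qualify.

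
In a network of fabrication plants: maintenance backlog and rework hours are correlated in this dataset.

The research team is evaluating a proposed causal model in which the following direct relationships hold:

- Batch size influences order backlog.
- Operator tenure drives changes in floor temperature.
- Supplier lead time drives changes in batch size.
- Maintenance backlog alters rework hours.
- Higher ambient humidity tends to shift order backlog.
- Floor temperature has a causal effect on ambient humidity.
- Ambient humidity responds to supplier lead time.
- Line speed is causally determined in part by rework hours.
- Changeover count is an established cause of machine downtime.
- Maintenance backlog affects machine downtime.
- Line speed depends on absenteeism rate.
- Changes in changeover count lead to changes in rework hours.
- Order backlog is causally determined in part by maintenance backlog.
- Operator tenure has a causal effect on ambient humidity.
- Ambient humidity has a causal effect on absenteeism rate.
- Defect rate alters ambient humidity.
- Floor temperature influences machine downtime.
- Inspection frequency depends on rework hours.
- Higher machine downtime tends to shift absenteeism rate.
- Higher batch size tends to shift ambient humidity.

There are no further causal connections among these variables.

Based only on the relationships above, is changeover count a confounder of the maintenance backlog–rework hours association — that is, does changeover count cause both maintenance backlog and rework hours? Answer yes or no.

no

Changeover count has no stated causal path to maintenance backlog. A confounder must cause both variables, so changeover count does not qualify.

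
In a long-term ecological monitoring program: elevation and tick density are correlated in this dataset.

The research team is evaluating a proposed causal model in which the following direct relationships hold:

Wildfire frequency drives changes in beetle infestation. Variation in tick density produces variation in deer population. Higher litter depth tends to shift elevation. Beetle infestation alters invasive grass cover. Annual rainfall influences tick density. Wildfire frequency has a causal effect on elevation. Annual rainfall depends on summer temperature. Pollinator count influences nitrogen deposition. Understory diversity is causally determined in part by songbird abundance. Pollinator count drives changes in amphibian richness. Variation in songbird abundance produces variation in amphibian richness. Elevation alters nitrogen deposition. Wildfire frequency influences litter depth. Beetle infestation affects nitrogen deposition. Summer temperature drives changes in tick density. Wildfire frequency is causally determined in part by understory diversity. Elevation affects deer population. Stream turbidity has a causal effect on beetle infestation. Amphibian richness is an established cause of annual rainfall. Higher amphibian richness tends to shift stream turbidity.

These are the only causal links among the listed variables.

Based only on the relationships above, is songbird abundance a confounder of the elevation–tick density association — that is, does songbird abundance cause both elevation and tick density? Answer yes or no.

yes

Songbird abundance has a causal path to elevation (songbird abundance → understory diversity → wildfire frequency → elevation) and to tick density (songbird abundance → amphibian richness → annual rainfall → tick density), so it is a common cause of both — a confounder.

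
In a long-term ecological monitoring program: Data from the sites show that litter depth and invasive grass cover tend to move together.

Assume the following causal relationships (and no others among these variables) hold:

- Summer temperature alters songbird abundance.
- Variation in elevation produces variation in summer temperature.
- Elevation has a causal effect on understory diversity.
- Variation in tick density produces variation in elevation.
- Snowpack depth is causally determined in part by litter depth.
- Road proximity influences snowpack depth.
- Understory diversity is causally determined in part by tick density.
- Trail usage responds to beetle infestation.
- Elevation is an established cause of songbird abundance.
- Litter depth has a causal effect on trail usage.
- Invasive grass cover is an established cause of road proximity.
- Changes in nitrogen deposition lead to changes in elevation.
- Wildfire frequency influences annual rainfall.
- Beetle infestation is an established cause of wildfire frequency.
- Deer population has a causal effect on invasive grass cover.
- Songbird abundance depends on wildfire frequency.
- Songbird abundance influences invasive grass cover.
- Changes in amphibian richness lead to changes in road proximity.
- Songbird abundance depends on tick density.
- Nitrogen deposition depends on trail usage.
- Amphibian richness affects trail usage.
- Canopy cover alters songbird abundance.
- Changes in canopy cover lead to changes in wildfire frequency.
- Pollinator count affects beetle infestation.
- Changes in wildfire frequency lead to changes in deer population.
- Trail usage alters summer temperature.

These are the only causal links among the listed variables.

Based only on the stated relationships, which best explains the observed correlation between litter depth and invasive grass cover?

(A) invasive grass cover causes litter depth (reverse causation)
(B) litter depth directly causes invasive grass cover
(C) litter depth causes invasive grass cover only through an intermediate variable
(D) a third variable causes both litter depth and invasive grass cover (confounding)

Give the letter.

C

Litter depth reaches invasive grass cover through litter depth → trail usage → summer temperature → songbird abundance → invasive grass cover — an indirect causal chain with no direct litter depth → invasive grass cover link. No variable causes both litter depth and invasive grass cover, so confounding is ruled out; the effect is mediated.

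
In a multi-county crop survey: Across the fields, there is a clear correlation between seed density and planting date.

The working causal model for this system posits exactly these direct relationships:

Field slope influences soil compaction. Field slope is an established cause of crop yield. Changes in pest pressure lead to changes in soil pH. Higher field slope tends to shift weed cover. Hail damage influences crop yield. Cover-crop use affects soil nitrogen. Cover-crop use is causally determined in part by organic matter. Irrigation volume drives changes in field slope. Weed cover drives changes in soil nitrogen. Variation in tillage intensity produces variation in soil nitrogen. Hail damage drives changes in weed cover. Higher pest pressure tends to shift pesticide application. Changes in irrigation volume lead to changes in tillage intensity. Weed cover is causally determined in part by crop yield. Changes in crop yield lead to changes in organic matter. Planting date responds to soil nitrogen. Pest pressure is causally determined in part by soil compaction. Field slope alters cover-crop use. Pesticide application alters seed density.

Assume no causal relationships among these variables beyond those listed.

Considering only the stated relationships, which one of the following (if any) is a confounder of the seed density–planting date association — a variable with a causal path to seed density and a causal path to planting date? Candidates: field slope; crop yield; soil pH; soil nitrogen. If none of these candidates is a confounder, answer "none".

Field slope causes seed density (field slope → soil compaction → pest pressure → pesticide application → seed density) and also causes planting date (field slope → cover-crop use → soil nitrogen → planting date); it is a common cause of both.
Each of the other candidates lacks a causal path to at least one of seed density and planting date, so they do not confound the relationship.

field slope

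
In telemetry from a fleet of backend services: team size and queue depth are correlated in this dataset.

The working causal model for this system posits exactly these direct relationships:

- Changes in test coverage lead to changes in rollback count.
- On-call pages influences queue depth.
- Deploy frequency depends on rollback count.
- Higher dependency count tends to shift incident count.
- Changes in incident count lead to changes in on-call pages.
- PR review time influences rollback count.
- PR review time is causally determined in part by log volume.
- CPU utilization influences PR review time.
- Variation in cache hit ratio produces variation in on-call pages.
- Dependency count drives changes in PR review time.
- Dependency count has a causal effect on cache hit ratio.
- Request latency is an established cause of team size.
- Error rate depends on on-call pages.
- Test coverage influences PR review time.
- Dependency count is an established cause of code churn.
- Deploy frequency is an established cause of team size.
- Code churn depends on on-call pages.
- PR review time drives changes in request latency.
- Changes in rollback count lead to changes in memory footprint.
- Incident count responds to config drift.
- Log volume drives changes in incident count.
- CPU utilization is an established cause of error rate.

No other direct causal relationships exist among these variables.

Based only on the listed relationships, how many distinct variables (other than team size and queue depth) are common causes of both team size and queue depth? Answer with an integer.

The common causes are: dependency count (to team size via dependency count → PR review time → request latency → team size; to queue depth via dependency count → cache hit ratio → on-call pages → queue depth); log volume (to team size via log volume → PR review time → request latency → team size; to queue depth via log volume → incident count → on-call pages → queue depth).
Every other variable lacks a causal path to at least one of team size and queue depth.

2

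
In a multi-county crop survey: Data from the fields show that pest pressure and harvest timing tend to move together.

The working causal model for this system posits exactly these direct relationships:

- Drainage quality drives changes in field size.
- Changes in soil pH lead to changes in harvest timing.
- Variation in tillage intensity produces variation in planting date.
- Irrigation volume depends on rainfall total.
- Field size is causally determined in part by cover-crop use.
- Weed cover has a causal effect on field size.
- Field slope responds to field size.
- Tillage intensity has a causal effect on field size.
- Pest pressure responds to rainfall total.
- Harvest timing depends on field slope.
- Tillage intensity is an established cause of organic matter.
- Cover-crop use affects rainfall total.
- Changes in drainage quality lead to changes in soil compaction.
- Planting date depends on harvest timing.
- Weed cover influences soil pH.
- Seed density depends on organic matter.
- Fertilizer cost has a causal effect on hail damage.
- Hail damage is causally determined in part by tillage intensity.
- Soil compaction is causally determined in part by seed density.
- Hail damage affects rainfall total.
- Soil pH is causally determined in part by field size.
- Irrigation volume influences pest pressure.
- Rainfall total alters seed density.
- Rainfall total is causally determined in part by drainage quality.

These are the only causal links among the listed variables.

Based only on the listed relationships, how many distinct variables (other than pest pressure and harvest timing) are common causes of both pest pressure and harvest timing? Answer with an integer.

The common causes are: cover-crop use (to pest pressure via cover-crop use → rainfall total → pest pressure; to harvest timing via cover-crop use → field size → soil pH → harvest timing); drainage quality (to pest pressure via drainage quality → rainfall total → pest pressure; to harvest timing via drainage quality → field size → soil pH → harvest timing); tillage intensity (to pest pressure via tillage intensity → hail damage → rainfall total → pest pressure; to harvest timing via tillage intensity → field size → soil pH → harvest timing).
Every other variable lacks a causal path to at least one of pest pressure and harvest timing.

3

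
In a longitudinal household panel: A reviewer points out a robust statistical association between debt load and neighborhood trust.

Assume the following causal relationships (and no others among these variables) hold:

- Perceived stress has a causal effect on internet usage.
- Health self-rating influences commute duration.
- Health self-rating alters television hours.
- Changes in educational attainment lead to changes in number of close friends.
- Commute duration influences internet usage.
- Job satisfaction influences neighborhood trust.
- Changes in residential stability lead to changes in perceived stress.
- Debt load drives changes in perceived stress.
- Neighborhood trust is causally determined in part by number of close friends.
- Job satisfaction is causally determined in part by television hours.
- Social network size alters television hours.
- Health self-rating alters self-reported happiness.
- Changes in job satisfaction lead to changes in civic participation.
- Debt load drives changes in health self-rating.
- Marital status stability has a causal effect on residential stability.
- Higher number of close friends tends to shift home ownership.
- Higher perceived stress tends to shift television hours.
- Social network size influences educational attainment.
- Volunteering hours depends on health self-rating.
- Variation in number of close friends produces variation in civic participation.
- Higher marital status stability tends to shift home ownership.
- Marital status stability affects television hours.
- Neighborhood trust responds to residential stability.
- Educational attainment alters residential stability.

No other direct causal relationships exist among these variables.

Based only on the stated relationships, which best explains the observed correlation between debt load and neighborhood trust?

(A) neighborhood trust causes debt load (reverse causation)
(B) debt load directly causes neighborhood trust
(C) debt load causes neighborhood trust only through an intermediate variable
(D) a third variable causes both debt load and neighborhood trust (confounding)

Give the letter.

Debt load reaches neighborhood trust through debt load → health self-rating → television hours → job satisfaction → neighborhood trust — an indirect causal chain with no direct debt load → neighborhood trust link. No variable causes both debt load and neighborhood trust, so confounding is ruled out; the effect is mediated.

C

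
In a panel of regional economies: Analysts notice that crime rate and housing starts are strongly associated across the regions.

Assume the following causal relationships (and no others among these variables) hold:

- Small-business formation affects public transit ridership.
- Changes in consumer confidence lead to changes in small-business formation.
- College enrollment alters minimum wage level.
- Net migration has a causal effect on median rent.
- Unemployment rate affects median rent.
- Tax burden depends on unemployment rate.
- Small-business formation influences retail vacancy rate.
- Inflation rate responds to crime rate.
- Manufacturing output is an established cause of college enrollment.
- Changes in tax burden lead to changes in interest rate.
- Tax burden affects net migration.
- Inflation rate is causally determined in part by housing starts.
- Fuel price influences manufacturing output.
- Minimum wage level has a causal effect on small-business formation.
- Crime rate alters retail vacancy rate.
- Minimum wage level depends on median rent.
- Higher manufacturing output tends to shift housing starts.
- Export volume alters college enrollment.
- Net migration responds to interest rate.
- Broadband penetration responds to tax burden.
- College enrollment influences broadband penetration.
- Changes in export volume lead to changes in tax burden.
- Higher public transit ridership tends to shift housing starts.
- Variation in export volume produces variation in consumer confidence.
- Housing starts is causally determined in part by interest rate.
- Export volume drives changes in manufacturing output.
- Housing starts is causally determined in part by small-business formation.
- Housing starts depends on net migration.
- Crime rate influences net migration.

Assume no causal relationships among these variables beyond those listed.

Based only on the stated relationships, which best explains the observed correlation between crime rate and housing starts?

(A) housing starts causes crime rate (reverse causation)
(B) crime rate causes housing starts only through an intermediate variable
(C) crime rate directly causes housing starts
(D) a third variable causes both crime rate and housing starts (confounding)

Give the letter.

B

Crime rate reaches housing starts through crime rate → net migration → housing starts — an indirect causal chain with no direct crime rate → housing starts link. No variable causes both crime rate and housing starts, so confounding is ruled out; the effect is mediated.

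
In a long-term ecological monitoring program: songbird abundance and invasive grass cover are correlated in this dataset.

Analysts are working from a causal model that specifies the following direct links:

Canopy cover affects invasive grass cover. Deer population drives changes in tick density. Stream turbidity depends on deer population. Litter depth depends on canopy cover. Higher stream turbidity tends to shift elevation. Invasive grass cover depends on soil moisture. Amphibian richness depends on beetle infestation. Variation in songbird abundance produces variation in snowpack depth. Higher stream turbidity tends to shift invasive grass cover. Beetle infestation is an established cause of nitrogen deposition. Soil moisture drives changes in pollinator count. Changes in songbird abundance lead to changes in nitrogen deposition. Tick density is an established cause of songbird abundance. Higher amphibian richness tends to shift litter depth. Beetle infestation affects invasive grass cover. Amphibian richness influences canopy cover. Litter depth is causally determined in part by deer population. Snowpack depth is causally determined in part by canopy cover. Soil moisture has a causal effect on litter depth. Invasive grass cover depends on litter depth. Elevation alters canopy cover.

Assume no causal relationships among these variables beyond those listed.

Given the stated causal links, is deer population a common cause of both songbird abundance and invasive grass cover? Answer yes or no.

Deer population has a causal path to songbird abundance (deer population → tick density → songbird abundance) and to invasive grass cover (deer population → stream turbidity → invasive grass cover), so it is a common cause of both — a confounder.

yes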